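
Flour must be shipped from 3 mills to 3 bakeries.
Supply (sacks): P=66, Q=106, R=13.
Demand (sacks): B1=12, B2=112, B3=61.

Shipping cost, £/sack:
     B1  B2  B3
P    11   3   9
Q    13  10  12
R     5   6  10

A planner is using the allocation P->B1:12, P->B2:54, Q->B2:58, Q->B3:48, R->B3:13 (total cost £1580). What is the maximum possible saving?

Current plan cost = 12·11 + 54·3 + 58·10 + 48·12 + 13·10 = £1580.
Optimal plan:
  P→B2: 66 × £3 = £198
  Q→B2: 45 × £10 = £450
  Q→B3: 61 × £12 = £732
  R→B1: 12 × £5 = £60
  R→B2: 1 × £6 = £6
Optimal cost = £1446.
Saving = 1580 − 1446 = £134.

134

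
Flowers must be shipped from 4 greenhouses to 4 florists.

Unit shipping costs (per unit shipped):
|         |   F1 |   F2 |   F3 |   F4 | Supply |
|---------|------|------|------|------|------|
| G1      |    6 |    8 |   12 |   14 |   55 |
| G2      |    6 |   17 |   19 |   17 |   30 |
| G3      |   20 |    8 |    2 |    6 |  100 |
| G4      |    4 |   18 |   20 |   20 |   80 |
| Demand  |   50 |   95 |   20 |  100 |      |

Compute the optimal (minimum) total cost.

2210

Optimal allocation:
  G1 to F2: 55 × 8 = 440
  G2 to F2: 10 × 17 = 170
  G2 to F4: 20 × 17 = 340
  G3 to F3: 20 × 2 = 40
  G3 to F4: 80 × 6 = 480
  G4 to F1: 50 × 4 = 200
  G4 to F2: 30 × 18 = 540
Total = 440 + 170 + 340 + 40 + 480 + 200 + 540 = 2210.
(Supply check: G1 ships 55; G2 ships 30; G3 ships 100; G4 ships 80.)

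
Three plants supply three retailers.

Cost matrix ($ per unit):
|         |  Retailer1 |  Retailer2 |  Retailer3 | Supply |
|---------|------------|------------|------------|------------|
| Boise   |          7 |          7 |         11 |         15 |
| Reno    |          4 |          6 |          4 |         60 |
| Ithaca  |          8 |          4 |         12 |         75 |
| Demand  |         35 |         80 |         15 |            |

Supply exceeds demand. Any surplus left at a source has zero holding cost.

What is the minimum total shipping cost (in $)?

Optimal allocation:
  Reno->Retailer1: 35 × $4 = $140
  Reno->Retailer2: 5 × $6 = $30
  Reno->Retailer3: 15 × $4 = $60
  Ithaca->Retailer2: 75 × $4 = $300
Total = 140 + 30 + 60 + 300 = $530.
(Supply check: Boise ships 0; Reno ships 55; Ithaca ships 75.)

530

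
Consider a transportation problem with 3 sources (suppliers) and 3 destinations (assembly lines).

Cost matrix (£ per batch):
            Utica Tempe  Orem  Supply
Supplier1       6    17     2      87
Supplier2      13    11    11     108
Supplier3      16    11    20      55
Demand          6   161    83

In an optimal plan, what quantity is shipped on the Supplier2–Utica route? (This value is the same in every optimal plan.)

2

Optimal shipments:
  Supplier1 to Utica: 4 × £6 = £24
  Supplier1 to Orem: 83 × £2 = £166
  Supplier2 to Utica: 2 × £13 = £26
  Supplier2 to Tempe: 106 × £11 = £1166
  Supplier3 to Tempe: 55 × £11 = £605
Total cost = £1987.
So Supplier2→Utica carries 2 batches.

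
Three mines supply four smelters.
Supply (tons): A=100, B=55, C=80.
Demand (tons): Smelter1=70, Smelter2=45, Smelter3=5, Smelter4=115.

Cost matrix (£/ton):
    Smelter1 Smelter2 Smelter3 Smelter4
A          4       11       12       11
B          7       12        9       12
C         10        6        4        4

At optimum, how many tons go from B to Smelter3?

5

Solving gives:
  A–Smelter1: 70 × £4 = £280
  A–Smelter2: 30 × £11 = £330
  B–Smelter2: 15 × £12 = £180
  B–Smelter3: 5 × £9 = £45
  B–Smelter4: 35 × £12 = £420
  C–Smelter4: 80 × £4 = £320
Total cost = £1575.
So B→Smelter3 carries 5 tons.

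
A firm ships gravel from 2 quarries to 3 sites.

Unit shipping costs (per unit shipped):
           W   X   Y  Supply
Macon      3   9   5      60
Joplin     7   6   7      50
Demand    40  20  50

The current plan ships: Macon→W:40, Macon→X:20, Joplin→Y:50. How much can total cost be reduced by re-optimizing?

100

Current plan cost = 40·3 + 20·9 + 50·7 = 650.
Optimal plan:
  Macon->W: 40 truckloads
  Macon->Y: 20 truckloads
  Joplin->X: 20 truckloads
  Joplin->Y: 30 truckloads
Optimal cost = 550.
Saving = 650 − 550 = 100.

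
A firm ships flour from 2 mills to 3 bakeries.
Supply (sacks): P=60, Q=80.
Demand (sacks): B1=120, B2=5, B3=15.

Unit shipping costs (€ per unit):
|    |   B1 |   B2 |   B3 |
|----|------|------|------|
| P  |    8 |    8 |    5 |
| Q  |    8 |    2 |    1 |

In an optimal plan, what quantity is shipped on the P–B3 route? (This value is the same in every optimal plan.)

Optimal shipments:
  P→B1: 60 × €8 = €480
  Q→B1: 60 × €8 = €480
  Q→B2: 5 × €2 = €10
  Q→B3: 15 × €1 = €15
Total cost = €985.
The route P→B3 is not used.

0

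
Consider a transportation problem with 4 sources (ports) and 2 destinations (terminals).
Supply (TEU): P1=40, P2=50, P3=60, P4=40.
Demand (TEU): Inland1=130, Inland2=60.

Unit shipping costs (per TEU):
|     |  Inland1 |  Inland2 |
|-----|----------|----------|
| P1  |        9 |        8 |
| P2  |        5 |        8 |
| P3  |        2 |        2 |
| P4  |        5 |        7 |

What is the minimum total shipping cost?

890

Optimal allocation:
  P1–Inland2: 40 × 8 = 320
  P2–Inland1: 50 × 5 = 250
  P3–Inland1: 40 × 2 = 80
  P3–Inland2: 20 × 2 = 40
  P4–Inland1: 40 × 5 = 200
Total = 320 + 250 + 80 + 40 + 200 = 890.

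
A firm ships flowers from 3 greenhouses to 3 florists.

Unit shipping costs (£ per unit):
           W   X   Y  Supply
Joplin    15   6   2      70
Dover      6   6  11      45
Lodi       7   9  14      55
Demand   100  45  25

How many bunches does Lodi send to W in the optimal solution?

The minimum-cost plan:
  Joplin–X: 45 bunches
  Joplin–Y: 25 bunches
  Dover–W: 45 bunches
  Lodi–W: 55 bunches
Total cost = £975.
So Lodi→W carries 55 bunches.

55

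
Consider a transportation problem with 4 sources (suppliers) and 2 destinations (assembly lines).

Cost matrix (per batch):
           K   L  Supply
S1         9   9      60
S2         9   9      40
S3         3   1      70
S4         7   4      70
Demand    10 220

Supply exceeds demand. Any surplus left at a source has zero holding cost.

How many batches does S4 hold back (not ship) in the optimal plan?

0

An optimal plan:
  S1–L: 50 × 9 = 450
  S2–K: 10 × 9 = 90
  S2–L: 30 × 9 = 270
  S3–L: 70 × 1 = 70
  S4–L: 70 × 4 = 280
Total cost = 1160.
S4 ships 70 of its 70, leaving 0.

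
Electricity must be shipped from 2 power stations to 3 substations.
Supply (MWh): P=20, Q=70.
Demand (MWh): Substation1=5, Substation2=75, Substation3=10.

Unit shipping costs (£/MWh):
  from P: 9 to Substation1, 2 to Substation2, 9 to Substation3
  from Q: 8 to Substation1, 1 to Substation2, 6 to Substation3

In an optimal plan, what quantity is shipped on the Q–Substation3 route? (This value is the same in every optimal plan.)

10

Optimal shipments:
  P–Substation1: 5 × £9 = £45
  P–Substation2: 15 × £2 = £30
  Q–Substation2: 60 × £1 = £60
  Q–Substation3: 10 × £6 = £60
Total cost = £195.
So Q→Substation3 carries 10 MWh.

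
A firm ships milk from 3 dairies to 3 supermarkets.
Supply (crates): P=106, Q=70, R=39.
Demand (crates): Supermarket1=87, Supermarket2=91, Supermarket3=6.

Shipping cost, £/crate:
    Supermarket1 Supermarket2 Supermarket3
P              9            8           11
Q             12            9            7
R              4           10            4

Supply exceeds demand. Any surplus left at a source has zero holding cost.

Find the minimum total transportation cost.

One minimum-cost allocation:
  P->Supermarket1: 48 crates
  P->Supermarket2: 58 crates
  Q->Supermarket2: 33 crates
  Q->Supermarket3: 6 crates
  R->Supermarket1: 39 crates
Total cost = £1391.

1391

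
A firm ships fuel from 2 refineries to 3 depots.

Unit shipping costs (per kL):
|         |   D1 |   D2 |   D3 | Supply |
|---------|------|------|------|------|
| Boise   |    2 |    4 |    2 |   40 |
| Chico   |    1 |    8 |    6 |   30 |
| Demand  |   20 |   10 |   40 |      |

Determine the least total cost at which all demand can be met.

Optimal allocation:
  Boise–D2: 10 × 4 = 40
  Boise–D3: 30 × 2 = 60
  Chico–D1: 20 × 1 = 20
  Chico–D3: 10 × 6 = 60
Total = 40 + 60 + 20 + 60 = 180.
(Supply check: Boise ships 40; Chico ships 30.)

180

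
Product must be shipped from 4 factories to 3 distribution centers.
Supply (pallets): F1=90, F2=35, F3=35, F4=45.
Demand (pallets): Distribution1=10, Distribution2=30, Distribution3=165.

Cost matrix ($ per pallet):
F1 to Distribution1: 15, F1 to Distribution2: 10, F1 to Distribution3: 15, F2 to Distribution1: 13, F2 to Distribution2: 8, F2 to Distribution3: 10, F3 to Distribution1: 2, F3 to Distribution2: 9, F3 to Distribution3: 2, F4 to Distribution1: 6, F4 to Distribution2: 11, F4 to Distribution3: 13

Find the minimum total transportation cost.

2135

One minimum-cost allocation:
  F1->Distribution2: 30 × $10 = $300
  F1->Distribution3: 60 × $15 = $900
  F2->Distribution3: 35 × $10 = $350
  F3->Distribution3: 35 × $2 = $70
  F4->Distribution1: 10 × $6 = $60
  F4->Distribution3: 35 × $13 = $455
Total = 300 + 900 + 350 + 70 + 60 + 455 = $2135.
(Supply check: F1 ships 90; F2 ships 35; F3 ships 35; F4 ships 45.)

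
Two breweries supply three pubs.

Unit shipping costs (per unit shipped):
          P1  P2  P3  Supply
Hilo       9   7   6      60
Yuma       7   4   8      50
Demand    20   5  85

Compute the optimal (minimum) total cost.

Optimal allocation:
  Hilo→P3: 60 × 6 = 360
  Yuma→P1: 20 × 7 = 140
  Yuma→P2: 5 × 4 = 20
  Yuma→P3: 25 × 8 = 200
Total = 360 + 140 + 20 + 200 = 720.
(Supply check: Hilo ships 60; Yuma ships 50.)

720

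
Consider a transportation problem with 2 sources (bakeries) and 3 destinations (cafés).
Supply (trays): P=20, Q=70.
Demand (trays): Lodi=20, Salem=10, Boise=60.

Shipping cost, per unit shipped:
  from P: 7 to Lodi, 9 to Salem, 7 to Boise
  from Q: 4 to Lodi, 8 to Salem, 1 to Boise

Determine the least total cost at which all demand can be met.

260

Optimal allocation:
  P->Lodi: 10 × 7 = 70
  P->Salem: 10 × 9 = 90
  Q->Lodi: 10 × 4 = 40
  Q->Boise: 60 × 1 = 60
Total = 70 + 90 + 40 + 60 = 260.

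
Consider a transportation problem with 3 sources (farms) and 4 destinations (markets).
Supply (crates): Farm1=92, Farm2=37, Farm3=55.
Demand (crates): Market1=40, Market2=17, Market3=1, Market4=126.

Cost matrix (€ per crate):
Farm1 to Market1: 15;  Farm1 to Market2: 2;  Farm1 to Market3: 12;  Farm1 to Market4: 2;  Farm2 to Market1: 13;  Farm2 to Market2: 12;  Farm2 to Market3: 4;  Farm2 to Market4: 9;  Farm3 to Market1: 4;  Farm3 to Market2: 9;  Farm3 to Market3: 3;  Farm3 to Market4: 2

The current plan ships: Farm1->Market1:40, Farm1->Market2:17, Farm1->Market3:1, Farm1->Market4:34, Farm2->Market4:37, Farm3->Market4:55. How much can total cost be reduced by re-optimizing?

Current plan cost = 40·15 + 17·2 + 1·12 + 34·2 + 37·9 + 55·2 = €1157.
Optimal plan:
  Farm1->Market2: 17 × €2 = €34
  Farm1->Market4: 75 × €2 = €150
  Farm2->Market3: 1 × €4 = €4
  Farm2->Market4: 36 × €9 = €324
  Farm3->Market1: 40 × €4 = €160
  Farm3->Market4: 15 × €2 = €30
Optimal cost = €702.
Saving = 1157 − 702 = €455.

455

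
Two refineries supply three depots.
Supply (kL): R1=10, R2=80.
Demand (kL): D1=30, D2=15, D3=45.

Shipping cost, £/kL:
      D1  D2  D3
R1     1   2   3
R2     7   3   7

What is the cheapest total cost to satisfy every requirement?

One minimum-cost allocation:
  R1→D1: 10 × £1 = £10
  R2→D1: 20 × £7 = £140
  R2→D2: 15 × £3 = £45
  R2→D3: 45 × £7 = £315
Total = 10 + 140 + 45 + 315 = £510.
(Supply check: R1 ships 10; R2 ships 80.)

510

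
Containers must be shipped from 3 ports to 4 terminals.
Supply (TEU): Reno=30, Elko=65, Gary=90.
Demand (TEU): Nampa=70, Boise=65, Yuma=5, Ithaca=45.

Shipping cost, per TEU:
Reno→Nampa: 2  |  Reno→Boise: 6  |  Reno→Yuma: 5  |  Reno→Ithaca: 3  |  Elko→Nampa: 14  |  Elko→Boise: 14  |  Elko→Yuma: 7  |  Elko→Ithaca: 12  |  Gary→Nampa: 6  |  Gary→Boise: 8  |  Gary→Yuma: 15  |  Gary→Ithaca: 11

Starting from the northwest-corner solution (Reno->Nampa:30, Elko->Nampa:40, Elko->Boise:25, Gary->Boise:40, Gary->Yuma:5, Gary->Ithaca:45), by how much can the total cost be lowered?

Current plan cost = 30·2 + 40·14 + 25·14 + 40·8 + 5·15 + 45·11 = 1860.
Optimal plan:
  Reno->Nampa: 30 × 2 = 60
  Elko->Boise: 15 × 14 = 210
  Elko->Yuma: 5 × 7 = 35
  Elko->Ithaca: 45 × 12 = 540
  Gary->Nampa: 40 × 6 = 240
  Gary->Boise: 50 × 8 = 400
Optimal cost = 1485.
Saving = 1860 − 1485 = 375.

375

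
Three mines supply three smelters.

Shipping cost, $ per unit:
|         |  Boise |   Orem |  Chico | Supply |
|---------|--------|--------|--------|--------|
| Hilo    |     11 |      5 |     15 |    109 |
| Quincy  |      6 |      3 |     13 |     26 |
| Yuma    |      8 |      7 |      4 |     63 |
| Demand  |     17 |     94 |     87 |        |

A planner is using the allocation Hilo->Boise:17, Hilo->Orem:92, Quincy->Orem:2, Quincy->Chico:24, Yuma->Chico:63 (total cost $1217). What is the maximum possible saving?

51

Current plan cost = 17·11 + 92·5 + 2·3 + 24·13 + 63·4 = $1217.
Optimal plan:
  Hilo–Orem: 85 × $5 = $425
  Hilo–Chico: 24 × $15 = $360
  Quincy–Boise: 17 × $6 = $102
  Quincy–Orem: 9 × $3 = $27
  Yuma–Chico: 63 × $4 = $252
Optimal cost = $1166.
Saving = 1217 − 1166 = $51.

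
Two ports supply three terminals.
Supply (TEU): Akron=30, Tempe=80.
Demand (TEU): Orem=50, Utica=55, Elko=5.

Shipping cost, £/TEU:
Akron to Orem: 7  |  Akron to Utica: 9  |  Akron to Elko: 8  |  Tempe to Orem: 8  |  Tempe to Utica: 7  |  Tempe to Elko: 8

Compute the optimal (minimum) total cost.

Optimal allocation:
  Akron to Orem: 30 × £7 = £210
  Tempe to Orem: 20 × £8 = £160
  Tempe to Utica: 55 × £7 = £385
  Tempe to Elko: 5 × £8 = £40
Total = 210 + 160 + 385 + 40 = £795.
(Supply check: Akron ships 30; Tempe ships 80.)

795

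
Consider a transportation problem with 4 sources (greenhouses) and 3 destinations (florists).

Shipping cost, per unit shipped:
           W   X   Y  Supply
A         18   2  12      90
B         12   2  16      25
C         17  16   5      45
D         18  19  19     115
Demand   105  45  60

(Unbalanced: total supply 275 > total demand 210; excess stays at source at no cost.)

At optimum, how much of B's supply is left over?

An optimal plan:
  A to W: 30 × 18 = 540
  A to X: 45 × 2 = 90
  A to Y: 15 × 12 = 180
  B to W: 25 × 12 = 300
  C to Y: 45 × 5 = 225
  D to W: 50 × 18 = 900
Total cost = 2235.
B ships 25 of its 25, leaving 0.

0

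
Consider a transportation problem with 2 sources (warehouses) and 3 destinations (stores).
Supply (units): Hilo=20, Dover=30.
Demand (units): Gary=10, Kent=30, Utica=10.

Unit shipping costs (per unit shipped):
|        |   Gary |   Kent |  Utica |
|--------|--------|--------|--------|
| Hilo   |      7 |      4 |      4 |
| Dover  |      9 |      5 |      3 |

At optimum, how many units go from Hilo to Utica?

Optimal shipments:
  Hilo→Gary: 10 × 7 = 70
  Hilo→Kent: 10 × 4 = 40
  Dover→Kent: 20 × 5 = 100
  Dover→Utica: 10 × 3 = 30
Total cost = 240.
The route Hilo→Utica is not used.

0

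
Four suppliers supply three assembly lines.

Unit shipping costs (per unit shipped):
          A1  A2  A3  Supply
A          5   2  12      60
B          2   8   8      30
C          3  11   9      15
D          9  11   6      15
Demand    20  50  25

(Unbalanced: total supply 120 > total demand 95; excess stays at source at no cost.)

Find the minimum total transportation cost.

310

An optimal shipping plan:
  A to A2: 50 × 2 = 100
  B to A1: 20 × 2 = 40
  B to A3: 10 × 8 = 80
  D to A3: 15 × 6 = 90
Total = 100 + 40 + 80 + 90 = 310.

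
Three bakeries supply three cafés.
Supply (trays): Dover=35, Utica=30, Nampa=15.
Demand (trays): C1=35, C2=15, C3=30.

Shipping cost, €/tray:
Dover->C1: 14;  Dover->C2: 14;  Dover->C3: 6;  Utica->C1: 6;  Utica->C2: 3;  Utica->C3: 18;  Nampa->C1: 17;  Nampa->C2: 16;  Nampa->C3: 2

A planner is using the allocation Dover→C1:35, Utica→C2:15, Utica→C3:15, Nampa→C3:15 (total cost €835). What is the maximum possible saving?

300

Current plan cost = 35·14 + 15·3 + 15·18 + 15·2 = €835.
Optimal plan:
  Dover->C1: 20 × €14 = €280
  Dover->C3: 15 × €6 = €90
  Utica->C1: 15 × €6 = €90
  Utica->C2: 15 × €3 = €45
  Nampa->C3: 15 × €2 = €30
Optimal cost = €535.
Saving = 835 − 535 = €300.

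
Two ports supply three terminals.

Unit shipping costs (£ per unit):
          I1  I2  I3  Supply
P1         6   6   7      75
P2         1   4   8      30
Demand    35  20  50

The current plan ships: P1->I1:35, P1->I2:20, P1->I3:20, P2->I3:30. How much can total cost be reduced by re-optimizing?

180

Current plan cost = 35·6 + 20·6 + 20·7 + 30·8 = £710.
Optimal plan:
  P1→I1: 5 × £6 = £30
  P1→I2: 20 × £6 = £120
  P1→I3: 50 × £7 = £350
  P2→I1: 30 × £1 = £30
Optimal cost = £530.
Saving = 710 − 530 = £180.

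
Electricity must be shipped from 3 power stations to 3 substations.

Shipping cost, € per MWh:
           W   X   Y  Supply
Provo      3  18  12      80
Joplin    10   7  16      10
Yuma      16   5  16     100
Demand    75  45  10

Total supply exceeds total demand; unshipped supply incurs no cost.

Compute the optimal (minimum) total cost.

An optimal shipping plan:
  Provo–W: 75 × €3 = €225
  Provo–Y: 5 × €12 = €60
  Joplin–Y: 5 × €16 = €80
  Yuma–X: 45 × €5 = €225
Total = 225 + 60 + 80 + 225 = €590.
(Supply check: Provo ships 80; Joplin ships 5; Yuma ships 45.)

590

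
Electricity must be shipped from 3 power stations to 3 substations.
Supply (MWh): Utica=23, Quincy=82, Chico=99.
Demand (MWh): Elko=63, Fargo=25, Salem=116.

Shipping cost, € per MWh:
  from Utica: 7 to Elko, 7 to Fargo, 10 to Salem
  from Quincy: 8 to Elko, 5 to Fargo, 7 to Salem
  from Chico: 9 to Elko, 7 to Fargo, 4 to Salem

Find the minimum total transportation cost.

1121

Optimal allocation:
  Utica to Elko: 23 × €7 = €161
  Quincy to Elko: 40 × €8 = €320
  Quincy to Fargo: 25 × €5 = €125
  Quincy to Salem: 17 × €7 = €119
  Chico to Salem: 99 × €4 = €396
Total = 161 + 320 + 125 + 119 + 396 = €1121.
(Supply check: Utica ships 23; Quincy ships 82; Chico ships 99.)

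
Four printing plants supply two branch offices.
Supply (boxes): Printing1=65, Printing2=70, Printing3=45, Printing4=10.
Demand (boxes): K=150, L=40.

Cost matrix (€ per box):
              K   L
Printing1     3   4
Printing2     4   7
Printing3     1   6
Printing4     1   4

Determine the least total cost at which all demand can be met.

Optimal allocation:
  Printing1->K: 25 boxes
  Printing1->L: 40 boxes
  Printing2->K: 70 boxes
  Printing3->K: 45 boxes
  Printing4->K: 10 boxes
Total cost = €570.

570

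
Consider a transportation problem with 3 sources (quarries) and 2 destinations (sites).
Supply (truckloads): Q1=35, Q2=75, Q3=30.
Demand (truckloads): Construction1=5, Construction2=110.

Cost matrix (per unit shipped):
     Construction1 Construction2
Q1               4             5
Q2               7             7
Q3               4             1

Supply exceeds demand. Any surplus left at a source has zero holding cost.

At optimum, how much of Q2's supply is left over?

25

An optimal plan:
  Q1–Construction1: 5 × 4 = 20
  Q1–Construction2: 30 × 5 = 150
  Q2–Construction2: 50 × 7 = 350
  Q3–Construction2: 30 × 1 = 30
Total cost = 550.
Q2 ships 50 of its 75, leaving 25.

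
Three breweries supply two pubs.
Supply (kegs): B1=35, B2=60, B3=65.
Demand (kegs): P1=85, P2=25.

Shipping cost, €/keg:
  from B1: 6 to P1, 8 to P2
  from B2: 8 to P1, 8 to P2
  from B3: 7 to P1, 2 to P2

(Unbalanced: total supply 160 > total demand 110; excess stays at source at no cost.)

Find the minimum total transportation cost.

A cheapest plan:
  B1->P1: 35 × €6 = €210
  B2->P1: 10 × €8 = €80
  B3->P1: 40 × €7 = €280
  B3->P2: 25 × €2 = €50
Total = 210 + 80 + 280 + 50 = €620.

620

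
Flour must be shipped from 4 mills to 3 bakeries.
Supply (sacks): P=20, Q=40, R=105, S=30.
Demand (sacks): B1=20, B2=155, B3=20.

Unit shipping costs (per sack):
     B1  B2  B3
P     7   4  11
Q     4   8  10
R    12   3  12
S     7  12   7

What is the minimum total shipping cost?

885

A cheapest plan:
  P–B2: 20 × 4 = 80
  Q–B1: 10 × 4 = 40
  Q–B2: 30 × 8 = 240
  R–B2: 105 × 3 = 315
  S–B1: 10 × 7 = 70
  S–B3: 20 × 7 = 140
Total = 80 + 40 + 240 + 315 + 70 + 140 = 885.
(Supply check: P ships 20; Q ships 40; R ships 105; S ships 30.)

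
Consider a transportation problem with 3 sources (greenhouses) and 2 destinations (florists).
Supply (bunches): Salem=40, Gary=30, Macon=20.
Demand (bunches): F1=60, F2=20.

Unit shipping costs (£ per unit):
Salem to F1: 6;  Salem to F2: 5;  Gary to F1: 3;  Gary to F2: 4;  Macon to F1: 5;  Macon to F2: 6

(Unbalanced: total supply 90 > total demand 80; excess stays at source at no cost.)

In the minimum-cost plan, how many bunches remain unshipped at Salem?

An optimal plan:
  Salem–F1: 10 bunches
  Salem–F2: 20 bunches
  Gary–F1: 30 bunches
  Macon–F1: 20 bunches
Total cost = £350.
Salem ships 30 of its 40, leaving 10.

10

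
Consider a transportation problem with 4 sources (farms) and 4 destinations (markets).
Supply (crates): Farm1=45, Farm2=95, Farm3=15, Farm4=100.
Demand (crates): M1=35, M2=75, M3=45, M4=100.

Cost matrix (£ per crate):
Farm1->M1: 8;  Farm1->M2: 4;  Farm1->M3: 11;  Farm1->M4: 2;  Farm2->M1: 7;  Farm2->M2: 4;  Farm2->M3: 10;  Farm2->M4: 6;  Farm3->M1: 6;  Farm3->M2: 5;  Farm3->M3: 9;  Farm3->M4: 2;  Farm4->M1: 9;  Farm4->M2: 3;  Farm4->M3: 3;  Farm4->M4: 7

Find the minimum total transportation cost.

One minimum-cost allocation:
  Farm1–M4: 45 × £2 = £90
  Farm2–M1: 35 × £7 = £245
  Farm2–M2: 20 × £4 = £80
  Farm2–M4: 40 × £6 = £240
  Farm3–M4: 15 × £2 = £30
  Farm4–M2: 55 × £3 = £165
  Farm4–M3: 45 × £3 = £135
Total = 90 + 245 + 80 + 240 + 30 + 165 + 135 = £985.

985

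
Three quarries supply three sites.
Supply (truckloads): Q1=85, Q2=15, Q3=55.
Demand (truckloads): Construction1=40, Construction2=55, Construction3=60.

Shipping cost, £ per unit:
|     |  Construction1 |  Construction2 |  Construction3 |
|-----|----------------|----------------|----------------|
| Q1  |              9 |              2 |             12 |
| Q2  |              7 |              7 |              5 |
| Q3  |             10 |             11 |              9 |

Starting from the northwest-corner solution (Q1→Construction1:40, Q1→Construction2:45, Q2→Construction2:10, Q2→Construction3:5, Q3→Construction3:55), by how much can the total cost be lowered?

80

Current plan cost = 40·9 + 45·2 + 10·7 + 5·5 + 55·9 = £1040.
Optimal plan:
  Q1->Construction1: 30 × £9 = £270
  Q1->Construction2: 55 × £2 = £110
  Q2->Construction3: 15 × £5 = £75
  Q3->Construction1: 10 × £10 = £100
  Q3->Construction3: 45 × £9 = £405
Optimal cost = £960.
Saving = 1040 − 960 = £80.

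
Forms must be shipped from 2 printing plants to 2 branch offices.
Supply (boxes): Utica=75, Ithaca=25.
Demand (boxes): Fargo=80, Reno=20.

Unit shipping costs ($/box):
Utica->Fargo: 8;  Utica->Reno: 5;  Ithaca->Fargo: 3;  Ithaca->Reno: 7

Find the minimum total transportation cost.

An optimal shipping plan:
  Utica->Fargo: 55 × $8 = $440
  Utica->Reno: 20 × $5 = $100
  Ithaca->Fargo: 25 × $3 = $75
Total = 440 + 100 + 75 = $615.

615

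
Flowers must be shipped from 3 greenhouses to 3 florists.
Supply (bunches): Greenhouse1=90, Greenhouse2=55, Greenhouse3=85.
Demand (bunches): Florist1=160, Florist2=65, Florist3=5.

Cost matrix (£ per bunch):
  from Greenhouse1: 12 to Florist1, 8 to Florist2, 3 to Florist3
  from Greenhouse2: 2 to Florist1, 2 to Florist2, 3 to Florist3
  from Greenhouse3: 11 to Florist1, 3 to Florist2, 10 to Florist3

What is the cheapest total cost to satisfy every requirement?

Optimal allocation:
  Greenhouse1 to Florist1: 85 bunches
  Greenhouse1 to Florist3: 5 bunches
  Greenhouse2 to Florist1: 55 bunches
  Greenhouse3 to Florist1: 20 bunches
  Greenhouse3 to Florist2: 65 bunches
Total cost = £1560.
(Supply check: Greenhouse1 ships 90; Greenhouse2 ships 55; Greenhouse3 ships 85.)

1560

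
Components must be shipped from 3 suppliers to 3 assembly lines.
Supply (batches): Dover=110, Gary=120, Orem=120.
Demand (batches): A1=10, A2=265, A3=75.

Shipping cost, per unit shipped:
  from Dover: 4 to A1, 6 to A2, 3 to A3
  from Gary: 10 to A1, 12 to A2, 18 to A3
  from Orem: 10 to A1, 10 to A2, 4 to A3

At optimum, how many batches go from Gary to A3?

Optimal shipments:
  Dover–A2: 110 × 6 = 660
  Gary–A1: 10 × 10 = 100
  Gary–A2: 110 × 12 = 1320
  Orem–A2: 45 × 10 = 450
  Orem–A3: 75 × 4 = 300
Total cost = 2830.
The route Gary→A3 is not used.

0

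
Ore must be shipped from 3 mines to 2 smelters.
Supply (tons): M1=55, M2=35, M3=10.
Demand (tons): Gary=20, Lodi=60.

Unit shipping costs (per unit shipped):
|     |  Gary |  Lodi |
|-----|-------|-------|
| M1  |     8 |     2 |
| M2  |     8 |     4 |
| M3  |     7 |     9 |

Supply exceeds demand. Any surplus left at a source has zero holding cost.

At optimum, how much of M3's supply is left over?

Minimum-cost shipments:
  M1–Lodi: 55 × 2 = 110
  M2–Gary: 10 × 8 = 80
  M2–Lodi: 5 × 4 = 20
  M3–Gary: 10 × 7 = 70
Total cost = 280.
M3 ships 10 of its 10, leaving 0.

0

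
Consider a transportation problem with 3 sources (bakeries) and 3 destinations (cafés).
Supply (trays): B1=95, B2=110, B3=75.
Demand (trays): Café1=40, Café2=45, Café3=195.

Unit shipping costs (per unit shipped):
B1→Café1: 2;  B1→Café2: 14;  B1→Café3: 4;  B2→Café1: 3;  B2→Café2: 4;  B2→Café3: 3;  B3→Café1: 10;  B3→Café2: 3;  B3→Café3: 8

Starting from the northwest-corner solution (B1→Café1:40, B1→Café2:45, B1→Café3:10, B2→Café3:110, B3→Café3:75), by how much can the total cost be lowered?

675

Current plan cost = 40·2 + 45·14 + 10·4 + 110·3 + 75·8 = 1680.
Optimal plan:
  B1→Café1: 40 × 2 = 80
  B1→Café3: 55 × 4 = 220
  B2→Café3: 110 × 3 = 330
  B3→Café2: 45 × 3 = 135
  B3→Café3: 30 × 8 = 240
Optimal cost = 1005.
Saving = 1680 − 1005 = 675.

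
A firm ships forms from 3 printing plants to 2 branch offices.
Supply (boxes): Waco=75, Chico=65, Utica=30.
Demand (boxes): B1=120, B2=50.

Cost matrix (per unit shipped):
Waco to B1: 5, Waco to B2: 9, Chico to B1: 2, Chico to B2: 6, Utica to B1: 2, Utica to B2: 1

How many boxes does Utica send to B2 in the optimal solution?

Solving gives:
  Waco→B1: 55 × 5 = 275
  Waco→B2: 20 × 9 = 180
  Chico→B1: 65 × 2 = 130
  Utica→B2: 30 × 1 = 30
Total cost = 615.
So Utica→B2 carries 30 boxes.

30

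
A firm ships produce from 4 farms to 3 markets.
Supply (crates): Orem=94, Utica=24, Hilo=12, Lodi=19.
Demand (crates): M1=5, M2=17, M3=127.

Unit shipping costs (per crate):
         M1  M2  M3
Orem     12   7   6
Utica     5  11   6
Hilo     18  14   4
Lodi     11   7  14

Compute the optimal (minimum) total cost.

One minimum-cost allocation:
  Orem–M3: 94 × 6 = 564
  Utica–M1: 3 × 5 = 15
  Utica–M3: 21 × 6 = 126
  Hilo–M3: 12 × 4 = 48
  Lodi–M1: 2 × 11 = 22
  Lodi–M2: 17 × 7 = 119
Total = 564 + 15 + 126 + 48 + 22 + 119 = 894.
(Supply check: Orem ships 94; Utica ships 24; Hilo ships 12; Lodi ships 19.)

894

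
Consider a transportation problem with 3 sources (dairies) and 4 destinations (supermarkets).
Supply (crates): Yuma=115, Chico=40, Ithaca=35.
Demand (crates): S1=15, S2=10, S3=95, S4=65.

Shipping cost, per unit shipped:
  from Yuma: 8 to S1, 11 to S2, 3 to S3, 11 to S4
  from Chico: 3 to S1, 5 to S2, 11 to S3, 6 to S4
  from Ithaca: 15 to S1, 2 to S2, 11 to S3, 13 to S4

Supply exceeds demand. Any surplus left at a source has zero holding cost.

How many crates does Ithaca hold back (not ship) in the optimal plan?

Minimum-cost shipments:
  Yuma to S3: 95 × 3 = 285
  Yuma to S4: 20 × 11 = 220
  Chico to S1: 15 × 3 = 45
  Chico to S4: 25 × 6 = 150
  Ithaca to S2: 10 × 2 = 20
  Ithaca to S4: 20 × 13 = 260
Total cost = 980.
Ithaca ships 30 of its 35, leaving 5.

5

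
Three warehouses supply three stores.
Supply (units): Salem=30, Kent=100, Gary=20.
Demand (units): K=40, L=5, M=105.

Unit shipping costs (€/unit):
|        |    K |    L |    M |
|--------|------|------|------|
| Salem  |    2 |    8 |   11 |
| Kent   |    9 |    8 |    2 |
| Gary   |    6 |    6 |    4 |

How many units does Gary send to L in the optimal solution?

5

Solving gives:
  Salem->K: 30 × €2 = €60
  Kent->M: 100 × €2 = €200
  Gary->K: 10 × €6 = €60
  Gary->L: 5 × €6 = €30
  Gary->M: 5 × €4 = €20
Total cost = €370.
So Gary→L carries 5 units.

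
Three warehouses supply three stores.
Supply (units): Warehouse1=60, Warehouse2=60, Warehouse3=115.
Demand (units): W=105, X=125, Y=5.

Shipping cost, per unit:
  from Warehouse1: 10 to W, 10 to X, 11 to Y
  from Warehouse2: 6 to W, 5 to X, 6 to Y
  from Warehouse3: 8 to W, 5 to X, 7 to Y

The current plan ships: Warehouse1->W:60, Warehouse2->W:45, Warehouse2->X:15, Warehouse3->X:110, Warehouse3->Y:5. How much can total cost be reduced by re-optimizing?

Current plan cost = 60·10 + 45·6 + 15·5 + 110·5 + 5·7 = 1530.
Optimal plan:
  Warehouse1–W: 60 × 10 = 600
  Warehouse2–W: 45 × 6 = 270
  Warehouse2–X: 10 × 5 = 50
  Warehouse2–Y: 5 × 6 = 30
  Warehouse3–X: 115 × 5 = 575
Optimal cost = 1525.
Saving = 1530 − 1525 = 5.

5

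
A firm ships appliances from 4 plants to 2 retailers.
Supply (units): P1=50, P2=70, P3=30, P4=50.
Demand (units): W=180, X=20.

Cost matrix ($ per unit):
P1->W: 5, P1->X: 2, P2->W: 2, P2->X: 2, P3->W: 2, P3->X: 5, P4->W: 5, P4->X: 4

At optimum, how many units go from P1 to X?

The minimum-cost plan:
  P1–W: 30 × $5 = $150
  P1–X: 20 × $2 = $40
  P2–W: 70 × $2 = $140
  P3–W: 30 × $2 = $60
  P4–W: 50 × $5 = $250
Total cost = $640.
So P1→X carries 20 units.

20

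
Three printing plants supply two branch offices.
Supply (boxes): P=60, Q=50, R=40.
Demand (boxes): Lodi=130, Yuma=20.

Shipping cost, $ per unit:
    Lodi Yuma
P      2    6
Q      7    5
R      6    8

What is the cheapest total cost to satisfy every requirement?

670

Optimal allocation:
  P–Lodi: 60 boxes
  Q–Lodi: 30 boxes
  Q–Yuma: 20 boxes
  R–Lodi: 40 boxes
Total cost = $670.
(Supply check: P ships 60; Q ships 50; R ships 40.)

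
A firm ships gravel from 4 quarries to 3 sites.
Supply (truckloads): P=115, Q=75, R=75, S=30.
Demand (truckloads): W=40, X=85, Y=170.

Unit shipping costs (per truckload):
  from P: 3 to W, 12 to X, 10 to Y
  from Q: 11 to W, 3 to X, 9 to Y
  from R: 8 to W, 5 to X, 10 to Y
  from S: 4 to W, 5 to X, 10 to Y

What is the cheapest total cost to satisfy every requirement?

Optimal allocation:
  P–W: 40 truckloads
  P–Y: 75 truckloads
  Q–X: 75 truckloads
  R–Y: 75 truckloads
  S–X: 10 truckloads
  S–Y: 20 truckloads
Total cost = 2095.

2095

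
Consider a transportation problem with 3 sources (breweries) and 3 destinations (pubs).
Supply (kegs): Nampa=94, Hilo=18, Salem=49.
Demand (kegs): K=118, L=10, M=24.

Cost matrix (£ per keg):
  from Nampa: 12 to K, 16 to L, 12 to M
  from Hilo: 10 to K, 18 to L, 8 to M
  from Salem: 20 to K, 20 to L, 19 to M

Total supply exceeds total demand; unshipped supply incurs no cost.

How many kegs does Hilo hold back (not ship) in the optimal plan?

An optimal plan:
  Nampa→K: 94 × £12 = £1128
  Hilo→M: 18 × £8 = £144
  Salem→K: 24 × £20 = £480
  Salem→L: 10 × £20 = £200
  Salem→M: 6 × £19 = £114
Total cost = £2066.
Hilo ships 18 of its 18, leaving 0.

0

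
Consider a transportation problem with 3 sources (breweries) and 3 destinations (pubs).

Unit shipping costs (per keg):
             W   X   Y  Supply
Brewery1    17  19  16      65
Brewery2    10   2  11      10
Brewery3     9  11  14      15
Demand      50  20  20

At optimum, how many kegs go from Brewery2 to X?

10

Solving gives:
  Brewery1–W: 35 × 17 = 595
  Brewery1–X: 10 × 19 = 190
  Brewery1–Y: 20 × 16 = 320
  Brewery2–X: 10 × 2 = 20
  Brewery3–W: 15 × 9 = 135
Total cost = 1260.
So Brewery2→X carries 10 kegs.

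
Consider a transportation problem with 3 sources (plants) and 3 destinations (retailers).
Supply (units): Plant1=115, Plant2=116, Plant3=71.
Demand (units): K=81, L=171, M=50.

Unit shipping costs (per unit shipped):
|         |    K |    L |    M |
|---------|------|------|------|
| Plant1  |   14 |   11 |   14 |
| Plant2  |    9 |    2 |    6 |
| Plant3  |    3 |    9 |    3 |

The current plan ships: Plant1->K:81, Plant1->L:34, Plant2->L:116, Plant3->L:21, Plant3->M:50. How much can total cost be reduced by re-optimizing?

Current plan cost = 81·14 + 34·11 + 116·2 + 21·9 + 50·3 = 2079.
Optimal plan:
  Plant1 to K: 10 × 14 = 140
  Plant1 to L: 55 × 11 = 605
  Plant1 to M: 50 × 14 = 700
  Plant2 to L: 116 × 2 = 232
  Plant3 to K: 71 × 3 = 213
Optimal cost = 1890.
Saving = 2079 − 1890 = 189.

189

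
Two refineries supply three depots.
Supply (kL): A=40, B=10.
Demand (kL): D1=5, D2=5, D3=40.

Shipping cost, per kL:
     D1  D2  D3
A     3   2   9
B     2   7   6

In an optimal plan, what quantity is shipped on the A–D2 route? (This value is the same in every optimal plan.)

5

Solving gives:
  A→D1: 5 × 3 = 15
  A→D2: 5 × 2 = 10
  A→D3: 30 × 9 = 270
  B→D3: 10 × 6 = 60
Total cost = 355.
So A→D2 carries 5 kL.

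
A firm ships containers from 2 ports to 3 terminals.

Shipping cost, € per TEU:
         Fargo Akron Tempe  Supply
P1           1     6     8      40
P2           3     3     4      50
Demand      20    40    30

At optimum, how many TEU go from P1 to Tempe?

0

Solving gives:
  P1–Fargo: 20 × €1 = €20
  P1–Akron: 20 × €6 = €120
  P2–Akron: 20 × €3 = €60
  P2–Tempe: 30 × €4 = €120
Total cost = €320.
The route P1→Tempe is not used.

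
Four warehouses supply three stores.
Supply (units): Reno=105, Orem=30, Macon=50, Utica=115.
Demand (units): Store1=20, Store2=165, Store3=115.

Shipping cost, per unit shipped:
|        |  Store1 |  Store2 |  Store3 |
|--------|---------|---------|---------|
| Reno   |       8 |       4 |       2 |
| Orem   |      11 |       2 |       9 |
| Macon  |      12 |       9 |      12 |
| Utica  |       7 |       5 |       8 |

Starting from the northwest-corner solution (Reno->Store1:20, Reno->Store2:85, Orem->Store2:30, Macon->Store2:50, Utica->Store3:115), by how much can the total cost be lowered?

Current plan cost = 20·8 + 85·4 + 30·2 + 50·9 + 115·8 = 1930.
Optimal plan:
  Reno–Store3: 105 × 2 = 210
  Orem–Store2: 30 × 2 = 60
  Macon–Store2: 50 × 9 = 450
  Utica–Store1: 20 × 7 = 140
  Utica–Store2: 85 × 5 = 425
  Utica–Store3: 10 × 8 = 80
Optimal cost = 1365.
Saving = 1930 − 1365 = 565.

565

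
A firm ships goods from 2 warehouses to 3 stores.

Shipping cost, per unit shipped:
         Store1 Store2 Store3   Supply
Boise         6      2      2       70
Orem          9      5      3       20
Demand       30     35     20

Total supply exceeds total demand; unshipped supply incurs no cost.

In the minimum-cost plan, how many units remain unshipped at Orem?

5

An optimal plan:
  Boise–Store1: 30 units
  Boise–Store2: 35 units
  Boise–Store3: 5 units
  Orem–Store3: 15 units
Total cost = 305.
Orem ships 15 of its 20, leaving 5.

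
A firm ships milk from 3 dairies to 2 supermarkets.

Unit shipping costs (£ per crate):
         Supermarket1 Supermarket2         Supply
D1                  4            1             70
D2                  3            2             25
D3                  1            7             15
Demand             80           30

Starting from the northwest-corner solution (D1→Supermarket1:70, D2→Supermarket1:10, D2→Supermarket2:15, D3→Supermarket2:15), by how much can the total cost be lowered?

Current plan cost = 70·4 + 10·3 + 15·2 + 15·7 = £445.
Optimal plan:
  D1->Supermarket1: 40 × £4 = £160
  D1->Supermarket2: 30 × £1 = £30
  D2->Supermarket1: 25 × £3 = £75
  D3->Supermarket1: 15 × £1 = £15
Optimal cost = £280.
Saving = 445 − 280 = £165.

165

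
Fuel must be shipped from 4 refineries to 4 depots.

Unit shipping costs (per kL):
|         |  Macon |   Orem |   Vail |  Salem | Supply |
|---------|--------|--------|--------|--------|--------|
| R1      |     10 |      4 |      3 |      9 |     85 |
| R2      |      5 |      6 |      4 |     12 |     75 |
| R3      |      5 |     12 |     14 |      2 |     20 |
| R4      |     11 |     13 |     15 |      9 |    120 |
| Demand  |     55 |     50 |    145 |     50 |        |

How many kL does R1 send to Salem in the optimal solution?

0

The minimum-cost plan:
  R1 to Orem: 15 kL
  R1 to Vail: 70 kL
  R2 to Vail: 75 kL
  R3 to Salem: 20 kL
  R4 to Macon: 55 kL
  R4 to Orem: 35 kL
  R4 to Salem: 30 kL
Total cost = 1940.
The route R1→Salem is not used.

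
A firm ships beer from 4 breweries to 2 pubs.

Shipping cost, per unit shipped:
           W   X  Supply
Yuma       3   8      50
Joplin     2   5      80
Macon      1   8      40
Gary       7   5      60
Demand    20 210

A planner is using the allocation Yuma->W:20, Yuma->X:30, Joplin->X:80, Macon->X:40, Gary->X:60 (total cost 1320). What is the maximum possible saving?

Current plan cost = 20·3 + 30·8 + 80·5 + 40·8 + 60·5 = 1320.
Optimal plan:
  Yuma→X: 50 × 8 = 400
  Joplin→X: 80 × 5 = 400
  Macon→W: 20 × 1 = 20
  Macon→X: 20 × 8 = 160
  Gary→X: 60 × 5 = 300
Optimal cost = 1280.
Saving = 1320 − 1280 = 40.

40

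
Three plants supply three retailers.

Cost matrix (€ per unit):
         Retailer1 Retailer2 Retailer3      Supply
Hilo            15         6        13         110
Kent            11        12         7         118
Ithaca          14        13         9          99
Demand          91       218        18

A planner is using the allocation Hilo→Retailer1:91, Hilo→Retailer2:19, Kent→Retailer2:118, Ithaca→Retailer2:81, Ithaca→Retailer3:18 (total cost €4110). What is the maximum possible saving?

Current plan cost = 91·15 + 19·6 + 118·12 + 81·13 + 18·9 = €4110.
Optimal plan:
  Hilo->Retailer2: 110 × €6 = €660
  Kent->Retailer1: 91 × €11 = €1001
  Kent->Retailer2: 9 × €12 = €108
  Kent->Retailer3: 18 × €7 = €126
  Ithaca->Retailer2: 99 × €13 = €1287
Optimal cost = €3182.
Saving = 4110 − 3182 = €928.

928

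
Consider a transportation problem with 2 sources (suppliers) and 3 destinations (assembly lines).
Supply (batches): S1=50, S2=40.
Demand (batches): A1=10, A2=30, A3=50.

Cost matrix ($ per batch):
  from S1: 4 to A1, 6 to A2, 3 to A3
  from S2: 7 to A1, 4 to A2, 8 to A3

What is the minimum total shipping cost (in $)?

A cheapest plan:
  S1->A3: 50 × $3 = $150
  S2->A1: 10 × $7 = $70
  S2->A2: 30 × $4 = $120
Total = 150 + 70 + 120 = $340.

340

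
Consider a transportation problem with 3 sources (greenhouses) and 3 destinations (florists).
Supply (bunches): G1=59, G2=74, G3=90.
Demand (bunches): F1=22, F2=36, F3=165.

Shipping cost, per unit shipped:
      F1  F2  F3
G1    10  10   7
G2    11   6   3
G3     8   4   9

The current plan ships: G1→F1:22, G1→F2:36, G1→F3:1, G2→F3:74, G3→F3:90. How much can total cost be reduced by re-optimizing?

376

Current plan cost = 22·10 + 36·10 + 1·7 + 74·3 + 90·9 = 1619.
Optimal plan:
  G1→F3: 59 × 7 = 413
  G2→F3: 74 × 3 = 222
  G3→F1: 22 × 8 = 176
  G3→F2: 36 × 4 = 144
  G3→F3: 32 × 9 = 288
Optimal cost = 1243.
Saving = 1619 − 1243 = 376.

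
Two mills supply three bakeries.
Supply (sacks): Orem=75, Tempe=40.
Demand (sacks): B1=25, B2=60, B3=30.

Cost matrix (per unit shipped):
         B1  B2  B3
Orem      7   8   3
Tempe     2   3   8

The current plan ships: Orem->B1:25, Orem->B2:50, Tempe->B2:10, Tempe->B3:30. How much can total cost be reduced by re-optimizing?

300

Current plan cost = 25·7 + 50·8 + 10·3 + 30·8 = 845.
Optimal plan:
  Orem→B1: 25 × 7 = 175
  Orem→B2: 20 × 8 = 160
  Orem→B3: 30 × 3 = 90
  Tempe→B2: 40 × 3 = 120
Optimal cost = 545.
Saving = 845 − 545 = 300.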